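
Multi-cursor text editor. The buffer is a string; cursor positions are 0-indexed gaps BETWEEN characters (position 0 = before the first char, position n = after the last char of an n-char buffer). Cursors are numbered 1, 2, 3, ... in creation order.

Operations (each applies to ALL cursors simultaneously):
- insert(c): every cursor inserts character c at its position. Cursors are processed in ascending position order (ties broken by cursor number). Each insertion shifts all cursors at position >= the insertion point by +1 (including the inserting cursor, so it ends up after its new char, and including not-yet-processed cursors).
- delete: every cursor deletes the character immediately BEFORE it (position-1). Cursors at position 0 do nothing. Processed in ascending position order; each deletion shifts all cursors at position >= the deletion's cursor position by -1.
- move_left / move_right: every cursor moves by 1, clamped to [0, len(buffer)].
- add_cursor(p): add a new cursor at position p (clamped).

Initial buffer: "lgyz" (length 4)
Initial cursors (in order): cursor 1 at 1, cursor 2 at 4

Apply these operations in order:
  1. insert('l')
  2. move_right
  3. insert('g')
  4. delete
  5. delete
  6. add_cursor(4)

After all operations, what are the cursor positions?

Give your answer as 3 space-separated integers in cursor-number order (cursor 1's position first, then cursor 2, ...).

Answer: 2 4 4

Derivation:
After op 1 (insert('l')): buffer="llgyzl" (len 6), cursors c1@2 c2@6, authorship .1...2
After op 2 (move_right): buffer="llgyzl" (len 6), cursors c1@3 c2@6, authorship .1...2
After op 3 (insert('g')): buffer="llggyzlg" (len 8), cursors c1@4 c2@8, authorship .1.1..22
After op 4 (delete): buffer="llgyzl" (len 6), cursors c1@3 c2@6, authorship .1...2
After op 5 (delete): buffer="llyz" (len 4), cursors c1@2 c2@4, authorship .1..
After op 6 (add_cursor(4)): buffer="llyz" (len 4), cursors c1@2 c2@4 c3@4, authorship .1..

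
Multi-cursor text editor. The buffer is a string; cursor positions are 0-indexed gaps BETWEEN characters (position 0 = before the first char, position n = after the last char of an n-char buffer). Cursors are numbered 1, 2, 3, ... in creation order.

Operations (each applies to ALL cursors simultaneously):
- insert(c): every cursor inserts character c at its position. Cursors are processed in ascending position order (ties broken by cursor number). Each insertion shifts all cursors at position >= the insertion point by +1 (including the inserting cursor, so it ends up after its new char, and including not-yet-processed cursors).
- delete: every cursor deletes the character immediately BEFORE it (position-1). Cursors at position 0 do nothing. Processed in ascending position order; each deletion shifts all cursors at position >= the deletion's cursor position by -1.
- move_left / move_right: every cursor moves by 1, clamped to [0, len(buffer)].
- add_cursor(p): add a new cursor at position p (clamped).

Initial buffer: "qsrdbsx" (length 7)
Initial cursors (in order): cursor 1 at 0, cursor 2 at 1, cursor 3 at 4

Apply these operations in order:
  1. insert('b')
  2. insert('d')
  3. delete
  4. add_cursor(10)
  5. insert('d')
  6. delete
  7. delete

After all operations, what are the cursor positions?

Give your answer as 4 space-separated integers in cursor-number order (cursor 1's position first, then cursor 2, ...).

After op 1 (insert('b')): buffer="bqbsrdbbsx" (len 10), cursors c1@1 c2@3 c3@7, authorship 1.2...3...
After op 2 (insert('d')): buffer="bdqbdsrdbdbsx" (len 13), cursors c1@2 c2@5 c3@10, authorship 11.22...33...
After op 3 (delete): buffer="bqbsrdbbsx" (len 10), cursors c1@1 c2@3 c3@7, authorship 1.2...3...
After op 4 (add_cursor(10)): buffer="bqbsrdbbsx" (len 10), cursors c1@1 c2@3 c3@7 c4@10, authorship 1.2...3...
After op 5 (insert('d')): buffer="bdqbdsrdbdbsxd" (len 14), cursors c1@2 c2@5 c3@10 c4@14, authorship 11.22...33...4
After op 6 (delete): buffer="bqbsrdbbsx" (len 10), cursors c1@1 c2@3 c3@7 c4@10, authorship 1.2...3...
After op 7 (delete): buffer="qsrdbs" (len 6), cursors c1@0 c2@1 c3@4 c4@6, authorship ......

Answer: 0 1 4 6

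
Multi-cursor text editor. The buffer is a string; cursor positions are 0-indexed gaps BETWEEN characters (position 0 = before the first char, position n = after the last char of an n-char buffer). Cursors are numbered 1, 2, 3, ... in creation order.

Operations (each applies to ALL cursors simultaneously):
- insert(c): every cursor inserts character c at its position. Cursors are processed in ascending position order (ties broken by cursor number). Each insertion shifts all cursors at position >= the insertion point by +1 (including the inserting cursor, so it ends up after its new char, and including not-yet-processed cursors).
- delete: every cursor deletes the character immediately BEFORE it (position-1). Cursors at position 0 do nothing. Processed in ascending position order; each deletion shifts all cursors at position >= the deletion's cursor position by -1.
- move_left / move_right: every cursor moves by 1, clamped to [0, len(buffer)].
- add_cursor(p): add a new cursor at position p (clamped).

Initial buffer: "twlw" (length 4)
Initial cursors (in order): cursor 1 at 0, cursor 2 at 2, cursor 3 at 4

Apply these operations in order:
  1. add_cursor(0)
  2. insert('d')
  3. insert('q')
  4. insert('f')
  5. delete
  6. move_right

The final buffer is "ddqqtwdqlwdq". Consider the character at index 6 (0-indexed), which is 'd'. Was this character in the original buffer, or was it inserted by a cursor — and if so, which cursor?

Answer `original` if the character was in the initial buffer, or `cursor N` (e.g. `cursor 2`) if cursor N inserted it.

Answer: cursor 2

Derivation:
After op 1 (add_cursor(0)): buffer="twlw" (len 4), cursors c1@0 c4@0 c2@2 c3@4, authorship ....
After op 2 (insert('d')): buffer="ddtwdlwd" (len 8), cursors c1@2 c4@2 c2@5 c3@8, authorship 14..2..3
After op 3 (insert('q')): buffer="ddqqtwdqlwdq" (len 12), cursors c1@4 c4@4 c2@8 c3@12, authorship 1414..22..33
After op 4 (insert('f')): buffer="ddqqfftwdqflwdqf" (len 16), cursors c1@6 c4@6 c2@11 c3@16, authorship 141414..222..333
After op 5 (delete): buffer="ddqqtwdqlwdq" (len 12), cursors c1@4 c4@4 c2@8 c3@12, authorship 1414..22..33
After op 6 (move_right): buffer="ddqqtwdqlwdq" (len 12), cursors c1@5 c4@5 c2@9 c3@12, authorship 1414..22..33
Authorship (.=original, N=cursor N): 1 4 1 4 . . 2 2 . . 3 3
Index 6: author = 2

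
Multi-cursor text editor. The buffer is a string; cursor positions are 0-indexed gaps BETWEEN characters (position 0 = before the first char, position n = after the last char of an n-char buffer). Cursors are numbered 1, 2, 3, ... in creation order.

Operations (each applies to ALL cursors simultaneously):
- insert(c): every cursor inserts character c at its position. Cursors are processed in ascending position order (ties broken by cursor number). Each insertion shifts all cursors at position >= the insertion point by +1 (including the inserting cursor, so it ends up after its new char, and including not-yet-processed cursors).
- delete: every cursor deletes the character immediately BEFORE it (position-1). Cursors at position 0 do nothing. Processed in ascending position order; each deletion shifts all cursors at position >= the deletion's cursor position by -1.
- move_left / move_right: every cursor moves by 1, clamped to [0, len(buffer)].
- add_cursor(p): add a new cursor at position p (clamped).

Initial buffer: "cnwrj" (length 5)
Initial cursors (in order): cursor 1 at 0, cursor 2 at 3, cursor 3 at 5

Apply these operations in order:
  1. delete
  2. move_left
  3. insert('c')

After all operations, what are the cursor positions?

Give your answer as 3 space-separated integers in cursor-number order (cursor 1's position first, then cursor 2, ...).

After op 1 (delete): buffer="cnr" (len 3), cursors c1@0 c2@2 c3@3, authorship ...
After op 2 (move_left): buffer="cnr" (len 3), cursors c1@0 c2@1 c3@2, authorship ...
After op 3 (insert('c')): buffer="cccncr" (len 6), cursors c1@1 c2@3 c3@5, authorship 1.2.3.

Answer: 1 3 5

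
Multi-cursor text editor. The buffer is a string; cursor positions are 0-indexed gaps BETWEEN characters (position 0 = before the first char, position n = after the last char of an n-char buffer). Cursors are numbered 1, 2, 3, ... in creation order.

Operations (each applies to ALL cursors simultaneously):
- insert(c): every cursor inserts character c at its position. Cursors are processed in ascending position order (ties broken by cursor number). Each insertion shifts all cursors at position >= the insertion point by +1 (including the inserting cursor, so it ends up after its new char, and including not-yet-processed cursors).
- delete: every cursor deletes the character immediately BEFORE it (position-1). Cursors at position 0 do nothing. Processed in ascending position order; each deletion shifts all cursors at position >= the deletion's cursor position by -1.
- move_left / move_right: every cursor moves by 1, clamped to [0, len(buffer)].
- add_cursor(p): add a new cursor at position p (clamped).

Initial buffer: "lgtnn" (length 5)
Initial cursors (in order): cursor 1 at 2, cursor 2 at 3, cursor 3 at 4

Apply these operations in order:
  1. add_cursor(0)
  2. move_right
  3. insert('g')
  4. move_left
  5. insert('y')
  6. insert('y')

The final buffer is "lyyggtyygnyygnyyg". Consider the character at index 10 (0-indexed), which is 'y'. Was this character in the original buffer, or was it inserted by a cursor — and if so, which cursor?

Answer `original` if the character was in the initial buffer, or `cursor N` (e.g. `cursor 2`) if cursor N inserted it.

After op 1 (add_cursor(0)): buffer="lgtnn" (len 5), cursors c4@0 c1@2 c2@3 c3@4, authorship .....
After op 2 (move_right): buffer="lgtnn" (len 5), cursors c4@1 c1@3 c2@4 c3@5, authorship .....
After op 3 (insert('g')): buffer="lggtgngng" (len 9), cursors c4@2 c1@5 c2@7 c3@9, authorship .4..1.2.3
After op 4 (move_left): buffer="lggtgngng" (len 9), cursors c4@1 c1@4 c2@6 c3@8, authorship .4..1.2.3
After op 5 (insert('y')): buffer="lyggtygnygnyg" (len 13), cursors c4@2 c1@6 c2@9 c3@12, authorship .44..11.22.33
After op 6 (insert('y')): buffer="lyyggtyygnyygnyyg" (len 17), cursors c4@3 c1@8 c2@12 c3@16, authorship .444..111.222.333
Authorship (.=original, N=cursor N): . 4 4 4 . . 1 1 1 . 2 2 2 . 3 3 3
Index 10: author = 2

Answer: cursor 2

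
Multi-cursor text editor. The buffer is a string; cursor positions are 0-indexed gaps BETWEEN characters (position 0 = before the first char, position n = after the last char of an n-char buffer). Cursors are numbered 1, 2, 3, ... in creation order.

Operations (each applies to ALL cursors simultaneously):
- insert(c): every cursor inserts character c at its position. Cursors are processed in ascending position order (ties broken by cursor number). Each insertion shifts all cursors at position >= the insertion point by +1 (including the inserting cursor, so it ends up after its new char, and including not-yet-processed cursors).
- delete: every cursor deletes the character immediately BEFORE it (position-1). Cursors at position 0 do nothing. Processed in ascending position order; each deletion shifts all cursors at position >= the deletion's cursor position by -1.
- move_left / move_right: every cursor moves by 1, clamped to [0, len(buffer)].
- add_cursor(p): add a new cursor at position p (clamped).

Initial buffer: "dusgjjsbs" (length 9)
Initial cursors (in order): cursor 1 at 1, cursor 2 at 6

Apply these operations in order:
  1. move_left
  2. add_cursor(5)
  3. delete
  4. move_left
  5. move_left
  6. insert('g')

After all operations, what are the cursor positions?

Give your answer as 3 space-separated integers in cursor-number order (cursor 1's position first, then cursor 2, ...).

Answer: 1 4 4

Derivation:
After op 1 (move_left): buffer="dusgjjsbs" (len 9), cursors c1@0 c2@5, authorship .........
After op 2 (add_cursor(5)): buffer="dusgjjsbs" (len 9), cursors c1@0 c2@5 c3@5, authorship .........
After op 3 (delete): buffer="dusjsbs" (len 7), cursors c1@0 c2@3 c3@3, authorship .......
After op 4 (move_left): buffer="dusjsbs" (len 7), cursors c1@0 c2@2 c3@2, authorship .......
After op 5 (move_left): buffer="dusjsbs" (len 7), cursors c1@0 c2@1 c3@1, authorship .......
After op 6 (insert('g')): buffer="gdggusjsbs" (len 10), cursors c1@1 c2@4 c3@4, authorship 1.23......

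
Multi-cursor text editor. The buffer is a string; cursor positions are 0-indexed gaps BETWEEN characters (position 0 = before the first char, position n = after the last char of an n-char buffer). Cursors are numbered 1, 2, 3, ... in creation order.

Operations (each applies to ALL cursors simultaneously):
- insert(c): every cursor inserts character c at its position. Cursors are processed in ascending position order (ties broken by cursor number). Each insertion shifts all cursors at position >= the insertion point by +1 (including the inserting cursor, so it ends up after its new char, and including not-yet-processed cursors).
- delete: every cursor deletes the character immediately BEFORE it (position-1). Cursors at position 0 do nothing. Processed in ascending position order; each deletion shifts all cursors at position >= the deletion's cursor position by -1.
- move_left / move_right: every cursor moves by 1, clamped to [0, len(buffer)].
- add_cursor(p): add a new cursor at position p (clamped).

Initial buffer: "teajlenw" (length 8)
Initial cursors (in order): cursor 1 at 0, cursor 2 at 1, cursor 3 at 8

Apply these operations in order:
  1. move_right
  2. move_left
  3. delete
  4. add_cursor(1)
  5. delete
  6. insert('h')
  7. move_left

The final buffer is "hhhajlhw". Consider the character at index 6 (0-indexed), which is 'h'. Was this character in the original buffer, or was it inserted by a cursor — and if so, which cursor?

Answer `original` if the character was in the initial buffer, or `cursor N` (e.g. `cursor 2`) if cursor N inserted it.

Answer: cursor 3

Derivation:
After op 1 (move_right): buffer="teajlenw" (len 8), cursors c1@1 c2@2 c3@8, authorship ........
After op 2 (move_left): buffer="teajlenw" (len 8), cursors c1@0 c2@1 c3@7, authorship ........
After op 3 (delete): buffer="eajlew" (len 6), cursors c1@0 c2@0 c3@5, authorship ......
After op 4 (add_cursor(1)): buffer="eajlew" (len 6), cursors c1@0 c2@0 c4@1 c3@5, authorship ......
After op 5 (delete): buffer="ajlw" (len 4), cursors c1@0 c2@0 c4@0 c3@3, authorship ....
After op 6 (insert('h')): buffer="hhhajlhw" (len 8), cursors c1@3 c2@3 c4@3 c3@7, authorship 124...3.
After op 7 (move_left): buffer="hhhajlhw" (len 8), cursors c1@2 c2@2 c4@2 c3@6, authorship 124...3.
Authorship (.=original, N=cursor N): 1 2 4 . . . 3 .
Index 6: author = 3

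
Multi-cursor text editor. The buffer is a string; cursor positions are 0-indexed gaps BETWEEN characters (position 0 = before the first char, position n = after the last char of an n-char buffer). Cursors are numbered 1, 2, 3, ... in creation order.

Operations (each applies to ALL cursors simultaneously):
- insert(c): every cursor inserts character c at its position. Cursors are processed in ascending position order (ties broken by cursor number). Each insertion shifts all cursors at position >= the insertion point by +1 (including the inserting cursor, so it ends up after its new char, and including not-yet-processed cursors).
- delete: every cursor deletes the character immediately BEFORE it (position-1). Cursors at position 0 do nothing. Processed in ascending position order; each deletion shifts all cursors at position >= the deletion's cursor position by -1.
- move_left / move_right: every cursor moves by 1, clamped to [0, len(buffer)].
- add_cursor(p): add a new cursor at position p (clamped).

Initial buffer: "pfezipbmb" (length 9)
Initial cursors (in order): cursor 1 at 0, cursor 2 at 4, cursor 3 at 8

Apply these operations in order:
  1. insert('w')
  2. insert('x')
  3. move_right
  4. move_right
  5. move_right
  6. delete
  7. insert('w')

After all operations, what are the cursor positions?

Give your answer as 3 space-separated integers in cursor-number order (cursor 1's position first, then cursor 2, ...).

After op 1 (insert('w')): buffer="wpfezwipbmwb" (len 12), cursors c1@1 c2@6 c3@11, authorship 1....2....3.
After op 2 (insert('x')): buffer="wxpfezwxipbmwxb" (len 15), cursors c1@2 c2@8 c3@14, authorship 11....22....33.
After op 3 (move_right): buffer="wxpfezwxipbmwxb" (len 15), cursors c1@3 c2@9 c3@15, authorship 11....22....33.
After op 4 (move_right): buffer="wxpfezwxipbmwxb" (len 15), cursors c1@4 c2@10 c3@15, authorship 11....22....33.
After op 5 (move_right): buffer="wxpfezwxipbmwxb" (len 15), cursors c1@5 c2@11 c3@15, authorship 11....22....33.
After op 6 (delete): buffer="wxpfzwxipmwx" (len 12), cursors c1@4 c2@9 c3@12, authorship 11...22...33
After op 7 (insert('w')): buffer="wxpfwzwxipwmwxw" (len 15), cursors c1@5 c2@11 c3@15, authorship 11..1.22..2.333

Answer: 5 11 15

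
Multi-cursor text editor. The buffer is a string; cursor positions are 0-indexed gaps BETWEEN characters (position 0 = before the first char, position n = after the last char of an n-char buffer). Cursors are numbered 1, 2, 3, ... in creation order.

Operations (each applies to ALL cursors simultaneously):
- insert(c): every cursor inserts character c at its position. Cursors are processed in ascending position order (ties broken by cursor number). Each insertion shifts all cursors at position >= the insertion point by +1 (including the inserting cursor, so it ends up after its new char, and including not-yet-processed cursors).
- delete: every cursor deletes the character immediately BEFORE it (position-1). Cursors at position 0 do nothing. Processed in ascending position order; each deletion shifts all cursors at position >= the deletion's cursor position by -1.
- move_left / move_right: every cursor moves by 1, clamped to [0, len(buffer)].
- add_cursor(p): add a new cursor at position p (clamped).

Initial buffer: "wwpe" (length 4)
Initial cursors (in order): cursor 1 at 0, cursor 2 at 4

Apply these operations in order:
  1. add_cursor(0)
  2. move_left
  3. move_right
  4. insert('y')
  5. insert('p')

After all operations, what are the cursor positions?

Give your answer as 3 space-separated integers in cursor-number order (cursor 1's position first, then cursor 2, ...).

Answer: 5 10 5

Derivation:
After op 1 (add_cursor(0)): buffer="wwpe" (len 4), cursors c1@0 c3@0 c2@4, authorship ....
After op 2 (move_left): buffer="wwpe" (len 4), cursors c1@0 c3@0 c2@3, authorship ....
After op 3 (move_right): buffer="wwpe" (len 4), cursors c1@1 c3@1 c2@4, authorship ....
After op 4 (insert('y')): buffer="wyywpey" (len 7), cursors c1@3 c3@3 c2@7, authorship .13...2
After op 5 (insert('p')): buffer="wyyppwpeyp" (len 10), cursors c1@5 c3@5 c2@10, authorship .1313...22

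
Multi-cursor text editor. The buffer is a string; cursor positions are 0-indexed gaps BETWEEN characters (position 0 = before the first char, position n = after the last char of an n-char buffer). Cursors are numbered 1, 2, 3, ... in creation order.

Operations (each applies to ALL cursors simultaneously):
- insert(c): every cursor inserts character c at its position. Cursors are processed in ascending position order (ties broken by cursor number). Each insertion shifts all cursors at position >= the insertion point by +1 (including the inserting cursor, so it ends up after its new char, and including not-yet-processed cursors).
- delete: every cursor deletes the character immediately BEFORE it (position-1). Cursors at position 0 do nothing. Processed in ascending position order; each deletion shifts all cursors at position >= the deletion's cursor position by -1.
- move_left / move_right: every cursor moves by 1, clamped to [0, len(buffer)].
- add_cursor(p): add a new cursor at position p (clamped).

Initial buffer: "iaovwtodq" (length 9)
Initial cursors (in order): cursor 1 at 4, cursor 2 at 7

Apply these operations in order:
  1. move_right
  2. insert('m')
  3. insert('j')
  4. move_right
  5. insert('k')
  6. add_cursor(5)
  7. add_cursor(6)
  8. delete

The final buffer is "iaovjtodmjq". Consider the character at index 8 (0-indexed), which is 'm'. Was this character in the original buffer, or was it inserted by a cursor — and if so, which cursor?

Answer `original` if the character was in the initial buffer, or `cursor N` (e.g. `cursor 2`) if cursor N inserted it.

Answer: cursor 2

Derivation:
After op 1 (move_right): buffer="iaovwtodq" (len 9), cursors c1@5 c2@8, authorship .........
After op 2 (insert('m')): buffer="iaovwmtodmq" (len 11), cursors c1@6 c2@10, authorship .....1...2.
After op 3 (insert('j')): buffer="iaovwmjtodmjq" (len 13), cursors c1@7 c2@12, authorship .....11...22.
After op 4 (move_right): buffer="iaovwmjtodmjq" (len 13), cursors c1@8 c2@13, authorship .....11...22.
After op 5 (insert('k')): buffer="iaovwmjtkodmjqk" (len 15), cursors c1@9 c2@15, authorship .....11.1..22.2
After op 6 (add_cursor(5)): buffer="iaovwmjtkodmjqk" (len 15), cursors c3@5 c1@9 c2@15, authorship .....11.1..22.2
After op 7 (add_cursor(6)): buffer="iaovwmjtkodmjqk" (len 15), cursors c3@5 c4@6 c1@9 c2@15, authorship .....11.1..22.2
After op 8 (delete): buffer="iaovjtodmjq" (len 11), cursors c3@4 c4@4 c1@6 c2@11, authorship ....1...22.
Authorship (.=original, N=cursor N): . . . . 1 . . . 2 2 .
Index 8: author = 2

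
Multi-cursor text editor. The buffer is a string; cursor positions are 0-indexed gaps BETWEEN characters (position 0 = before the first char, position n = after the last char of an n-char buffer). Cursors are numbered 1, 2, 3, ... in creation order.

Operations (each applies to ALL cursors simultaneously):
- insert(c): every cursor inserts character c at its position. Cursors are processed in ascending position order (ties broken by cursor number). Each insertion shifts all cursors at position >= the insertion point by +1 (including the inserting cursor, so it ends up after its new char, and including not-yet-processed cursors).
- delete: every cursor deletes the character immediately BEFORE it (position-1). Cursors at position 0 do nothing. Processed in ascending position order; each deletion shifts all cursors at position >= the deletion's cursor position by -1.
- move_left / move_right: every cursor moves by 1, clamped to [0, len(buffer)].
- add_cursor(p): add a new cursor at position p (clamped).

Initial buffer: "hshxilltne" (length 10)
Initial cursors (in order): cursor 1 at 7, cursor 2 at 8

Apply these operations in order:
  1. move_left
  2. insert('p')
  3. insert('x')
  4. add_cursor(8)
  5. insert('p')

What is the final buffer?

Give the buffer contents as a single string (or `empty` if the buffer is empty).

Answer: hshxilpxpplpxptne

Derivation:
After op 1 (move_left): buffer="hshxilltne" (len 10), cursors c1@6 c2@7, authorship ..........
After op 2 (insert('p')): buffer="hshxilplptne" (len 12), cursors c1@7 c2@9, authorship ......1.2...
After op 3 (insert('x')): buffer="hshxilpxlpxtne" (len 14), cursors c1@8 c2@11, authorship ......11.22...
After op 4 (add_cursor(8)): buffer="hshxilpxlpxtne" (len 14), cursors c1@8 c3@8 c2@11, authorship ......11.22...
After op 5 (insert('p')): buffer="hshxilpxpplpxptne" (len 17), cursors c1@10 c3@10 c2@14, authorship ......1113.222...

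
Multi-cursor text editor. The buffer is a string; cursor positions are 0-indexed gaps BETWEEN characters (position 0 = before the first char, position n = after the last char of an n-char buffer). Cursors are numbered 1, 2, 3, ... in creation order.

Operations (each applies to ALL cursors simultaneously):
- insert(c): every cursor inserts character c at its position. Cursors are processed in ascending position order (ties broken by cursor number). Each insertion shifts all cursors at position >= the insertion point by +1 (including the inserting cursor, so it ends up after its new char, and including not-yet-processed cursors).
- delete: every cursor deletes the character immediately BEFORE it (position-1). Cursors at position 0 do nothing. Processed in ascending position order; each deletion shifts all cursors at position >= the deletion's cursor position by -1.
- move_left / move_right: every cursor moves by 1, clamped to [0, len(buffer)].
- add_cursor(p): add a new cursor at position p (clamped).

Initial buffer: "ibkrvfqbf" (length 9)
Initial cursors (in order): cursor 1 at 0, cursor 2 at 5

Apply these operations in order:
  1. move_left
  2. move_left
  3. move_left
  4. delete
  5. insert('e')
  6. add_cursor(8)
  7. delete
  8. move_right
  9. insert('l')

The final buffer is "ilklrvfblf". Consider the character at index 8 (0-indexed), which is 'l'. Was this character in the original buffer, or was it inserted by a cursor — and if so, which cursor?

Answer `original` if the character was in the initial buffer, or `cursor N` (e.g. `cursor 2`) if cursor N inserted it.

After op 1 (move_left): buffer="ibkrvfqbf" (len 9), cursors c1@0 c2@4, authorship .........
After op 2 (move_left): buffer="ibkrvfqbf" (len 9), cursors c1@0 c2@3, authorship .........
After op 3 (move_left): buffer="ibkrvfqbf" (len 9), cursors c1@0 c2@2, authorship .........
After op 4 (delete): buffer="ikrvfqbf" (len 8), cursors c1@0 c2@1, authorship ........
After op 5 (insert('e')): buffer="eiekrvfqbf" (len 10), cursors c1@1 c2@3, authorship 1.2.......
After op 6 (add_cursor(8)): buffer="eiekrvfqbf" (len 10), cursors c1@1 c2@3 c3@8, authorship 1.2.......
After op 7 (delete): buffer="ikrvfbf" (len 7), cursors c1@0 c2@1 c3@5, authorship .......
After op 8 (move_right): buffer="ikrvfbf" (len 7), cursors c1@1 c2@2 c3@6, authorship .......
After op 9 (insert('l')): buffer="ilklrvfblf" (len 10), cursors c1@2 c2@4 c3@9, authorship .1.2....3.
Authorship (.=original, N=cursor N): . 1 . 2 . . . . 3 .
Index 8: author = 3

Answer: cursor 3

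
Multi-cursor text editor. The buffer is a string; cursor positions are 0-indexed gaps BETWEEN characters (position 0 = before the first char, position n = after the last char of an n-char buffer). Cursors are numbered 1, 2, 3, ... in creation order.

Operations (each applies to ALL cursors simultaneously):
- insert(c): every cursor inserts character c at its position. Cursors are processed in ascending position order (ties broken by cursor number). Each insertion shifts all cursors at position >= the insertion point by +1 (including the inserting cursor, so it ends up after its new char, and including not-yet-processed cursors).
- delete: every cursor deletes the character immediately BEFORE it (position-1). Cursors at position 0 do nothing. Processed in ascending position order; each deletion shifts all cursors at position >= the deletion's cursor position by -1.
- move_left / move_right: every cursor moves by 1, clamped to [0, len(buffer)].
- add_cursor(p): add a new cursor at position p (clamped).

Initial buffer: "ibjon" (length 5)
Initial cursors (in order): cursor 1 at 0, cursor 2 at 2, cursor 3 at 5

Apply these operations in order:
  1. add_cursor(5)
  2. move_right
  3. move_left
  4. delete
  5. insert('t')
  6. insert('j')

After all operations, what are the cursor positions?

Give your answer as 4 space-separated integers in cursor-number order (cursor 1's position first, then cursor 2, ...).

Answer: 2 9 9 9

Derivation:
After op 1 (add_cursor(5)): buffer="ibjon" (len 5), cursors c1@0 c2@2 c3@5 c4@5, authorship .....
After op 2 (move_right): buffer="ibjon" (len 5), cursors c1@1 c2@3 c3@5 c4@5, authorship .....
After op 3 (move_left): buffer="ibjon" (len 5), cursors c1@0 c2@2 c3@4 c4@4, authorship .....
After op 4 (delete): buffer="in" (len 2), cursors c1@0 c2@1 c3@1 c4@1, authorship ..
After op 5 (insert('t')): buffer="titttn" (len 6), cursors c1@1 c2@5 c3@5 c4@5, authorship 1.234.
After op 6 (insert('j')): buffer="tjitttjjjn" (len 10), cursors c1@2 c2@9 c3@9 c4@9, authorship 11.234234.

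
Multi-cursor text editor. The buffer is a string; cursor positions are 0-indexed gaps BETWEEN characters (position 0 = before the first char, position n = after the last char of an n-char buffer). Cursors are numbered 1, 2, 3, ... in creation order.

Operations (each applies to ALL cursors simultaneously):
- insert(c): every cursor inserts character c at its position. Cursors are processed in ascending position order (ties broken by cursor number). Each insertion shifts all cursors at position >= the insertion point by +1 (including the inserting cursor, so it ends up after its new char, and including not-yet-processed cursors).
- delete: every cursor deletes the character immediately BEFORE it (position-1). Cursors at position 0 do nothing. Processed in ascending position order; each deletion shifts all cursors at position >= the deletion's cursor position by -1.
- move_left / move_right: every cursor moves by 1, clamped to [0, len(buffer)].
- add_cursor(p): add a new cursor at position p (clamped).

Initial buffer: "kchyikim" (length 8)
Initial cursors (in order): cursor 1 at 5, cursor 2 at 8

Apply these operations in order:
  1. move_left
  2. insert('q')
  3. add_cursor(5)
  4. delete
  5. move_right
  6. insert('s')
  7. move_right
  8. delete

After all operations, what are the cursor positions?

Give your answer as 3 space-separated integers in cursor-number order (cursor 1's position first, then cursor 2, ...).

After op 1 (move_left): buffer="kchyikim" (len 8), cursors c1@4 c2@7, authorship ........
After op 2 (insert('q')): buffer="kchyqikiqm" (len 10), cursors c1@5 c2@9, authorship ....1...2.
After op 3 (add_cursor(5)): buffer="kchyqikiqm" (len 10), cursors c1@5 c3@5 c2@9, authorship ....1...2.
After op 4 (delete): buffer="kchikim" (len 7), cursors c1@3 c3@3 c2@6, authorship .......
After op 5 (move_right): buffer="kchikim" (len 7), cursors c1@4 c3@4 c2@7, authorship .......
After op 6 (insert('s')): buffer="kchisskims" (len 10), cursors c1@6 c3@6 c2@10, authorship ....13...2
After op 7 (move_right): buffer="kchisskims" (len 10), cursors c1@7 c3@7 c2@10, authorship ....13...2
After op 8 (delete): buffer="kchisim" (len 7), cursors c1@5 c3@5 c2@7, authorship ....1..

Answer: 5 7 5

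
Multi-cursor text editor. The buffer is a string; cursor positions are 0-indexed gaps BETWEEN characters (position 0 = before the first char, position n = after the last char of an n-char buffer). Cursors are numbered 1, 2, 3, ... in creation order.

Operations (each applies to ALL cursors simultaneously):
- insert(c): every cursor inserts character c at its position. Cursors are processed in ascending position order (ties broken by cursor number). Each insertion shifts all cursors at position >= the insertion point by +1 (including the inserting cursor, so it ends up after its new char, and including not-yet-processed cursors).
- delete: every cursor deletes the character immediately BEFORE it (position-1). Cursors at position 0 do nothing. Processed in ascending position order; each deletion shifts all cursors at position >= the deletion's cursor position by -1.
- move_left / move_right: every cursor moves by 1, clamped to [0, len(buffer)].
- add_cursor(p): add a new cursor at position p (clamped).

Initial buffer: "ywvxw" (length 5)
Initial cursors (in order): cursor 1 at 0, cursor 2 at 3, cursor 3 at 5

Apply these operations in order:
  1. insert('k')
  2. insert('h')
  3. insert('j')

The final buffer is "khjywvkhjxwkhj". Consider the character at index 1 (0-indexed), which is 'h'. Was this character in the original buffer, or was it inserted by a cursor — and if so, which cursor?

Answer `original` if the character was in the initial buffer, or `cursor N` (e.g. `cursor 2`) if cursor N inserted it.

After op 1 (insert('k')): buffer="kywvkxwk" (len 8), cursors c1@1 c2@5 c3@8, authorship 1...2..3
After op 2 (insert('h')): buffer="khywvkhxwkh" (len 11), cursors c1@2 c2@7 c3@11, authorship 11...22..33
After op 3 (insert('j')): buffer="khjywvkhjxwkhj" (len 14), cursors c1@3 c2@9 c3@14, authorship 111...222..333
Authorship (.=original, N=cursor N): 1 1 1 . . . 2 2 2 . . 3 3 3
Index 1: author = 1

Answer: cursor 1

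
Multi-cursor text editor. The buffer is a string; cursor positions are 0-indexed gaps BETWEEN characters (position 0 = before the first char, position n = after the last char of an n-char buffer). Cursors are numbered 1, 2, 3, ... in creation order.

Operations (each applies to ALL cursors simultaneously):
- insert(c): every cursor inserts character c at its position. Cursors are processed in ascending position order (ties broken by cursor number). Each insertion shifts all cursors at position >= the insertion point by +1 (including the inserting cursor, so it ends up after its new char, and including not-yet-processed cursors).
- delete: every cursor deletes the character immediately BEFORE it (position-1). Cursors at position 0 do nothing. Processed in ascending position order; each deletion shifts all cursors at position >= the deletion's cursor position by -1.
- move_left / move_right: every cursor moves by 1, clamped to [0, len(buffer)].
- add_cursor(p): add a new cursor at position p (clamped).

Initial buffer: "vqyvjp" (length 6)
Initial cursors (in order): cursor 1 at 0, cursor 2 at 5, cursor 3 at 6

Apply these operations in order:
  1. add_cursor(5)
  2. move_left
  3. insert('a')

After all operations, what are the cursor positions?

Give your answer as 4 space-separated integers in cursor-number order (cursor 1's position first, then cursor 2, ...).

Answer: 1 7 9 7

Derivation:
After op 1 (add_cursor(5)): buffer="vqyvjp" (len 6), cursors c1@0 c2@5 c4@5 c3@6, authorship ......
After op 2 (move_left): buffer="vqyvjp" (len 6), cursors c1@0 c2@4 c4@4 c3@5, authorship ......
After op 3 (insert('a')): buffer="avqyvaajap" (len 10), cursors c1@1 c2@7 c4@7 c3@9, authorship 1....24.3.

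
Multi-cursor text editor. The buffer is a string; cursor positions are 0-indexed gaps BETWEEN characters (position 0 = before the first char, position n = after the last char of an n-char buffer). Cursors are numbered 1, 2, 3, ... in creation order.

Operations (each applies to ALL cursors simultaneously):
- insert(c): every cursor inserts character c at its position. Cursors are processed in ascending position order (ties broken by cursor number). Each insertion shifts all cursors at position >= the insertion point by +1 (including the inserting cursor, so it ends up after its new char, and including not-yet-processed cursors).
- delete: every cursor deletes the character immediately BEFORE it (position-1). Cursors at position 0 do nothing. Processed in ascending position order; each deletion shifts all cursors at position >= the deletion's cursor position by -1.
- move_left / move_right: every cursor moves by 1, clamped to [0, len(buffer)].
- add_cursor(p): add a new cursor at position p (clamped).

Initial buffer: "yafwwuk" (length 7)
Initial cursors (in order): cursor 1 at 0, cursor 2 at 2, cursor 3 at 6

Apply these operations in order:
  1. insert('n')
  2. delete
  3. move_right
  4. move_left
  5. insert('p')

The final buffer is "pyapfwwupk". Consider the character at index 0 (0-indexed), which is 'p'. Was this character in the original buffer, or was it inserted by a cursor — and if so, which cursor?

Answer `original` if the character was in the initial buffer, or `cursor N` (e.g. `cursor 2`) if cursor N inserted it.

Answer: cursor 1

Derivation:
After op 1 (insert('n')): buffer="nyanfwwunk" (len 10), cursors c1@1 c2@4 c3@9, authorship 1..2....3.
After op 2 (delete): buffer="yafwwuk" (len 7), cursors c1@0 c2@2 c3@6, authorship .......
After op 3 (move_right): buffer="yafwwuk" (len 7), cursors c1@1 c2@3 c3@7, authorship .......
After op 4 (move_left): buffer="yafwwuk" (len 7), cursors c1@0 c2@2 c3@6, authorship .......
After op 5 (insert('p')): buffer="pyapfwwupk" (len 10), cursors c1@1 c2@4 c3@9, authorship 1..2....3.
Authorship (.=original, N=cursor N): 1 . . 2 . . . . 3 .
Index 0: author = 1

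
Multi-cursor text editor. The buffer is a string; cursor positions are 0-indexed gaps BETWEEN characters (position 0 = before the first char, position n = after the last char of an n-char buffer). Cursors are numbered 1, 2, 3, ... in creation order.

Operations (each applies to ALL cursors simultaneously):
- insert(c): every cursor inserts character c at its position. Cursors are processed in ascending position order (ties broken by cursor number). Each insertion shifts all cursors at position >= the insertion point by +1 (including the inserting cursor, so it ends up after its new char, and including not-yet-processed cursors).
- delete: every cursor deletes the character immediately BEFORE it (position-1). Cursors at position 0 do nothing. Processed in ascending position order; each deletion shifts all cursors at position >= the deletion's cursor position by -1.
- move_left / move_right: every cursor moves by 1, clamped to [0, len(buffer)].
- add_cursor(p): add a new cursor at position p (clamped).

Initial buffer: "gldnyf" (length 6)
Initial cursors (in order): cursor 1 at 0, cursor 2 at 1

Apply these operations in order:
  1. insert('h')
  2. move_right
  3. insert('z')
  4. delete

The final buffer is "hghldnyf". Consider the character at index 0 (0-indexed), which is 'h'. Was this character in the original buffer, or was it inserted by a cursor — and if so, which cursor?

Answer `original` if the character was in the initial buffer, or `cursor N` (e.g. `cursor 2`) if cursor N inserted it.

After op 1 (insert('h')): buffer="hghldnyf" (len 8), cursors c1@1 c2@3, authorship 1.2.....
After op 2 (move_right): buffer="hghldnyf" (len 8), cursors c1@2 c2@4, authorship 1.2.....
After op 3 (insert('z')): buffer="hgzhlzdnyf" (len 10), cursors c1@3 c2@6, authorship 1.12.2....
After op 4 (delete): buffer="hghldnyf" (len 8), cursors c1@2 c2@4, authorship 1.2.....
Authorship (.=original, N=cursor N): 1 . 2 . . . . .
Index 0: author = 1

Answer: cursor 1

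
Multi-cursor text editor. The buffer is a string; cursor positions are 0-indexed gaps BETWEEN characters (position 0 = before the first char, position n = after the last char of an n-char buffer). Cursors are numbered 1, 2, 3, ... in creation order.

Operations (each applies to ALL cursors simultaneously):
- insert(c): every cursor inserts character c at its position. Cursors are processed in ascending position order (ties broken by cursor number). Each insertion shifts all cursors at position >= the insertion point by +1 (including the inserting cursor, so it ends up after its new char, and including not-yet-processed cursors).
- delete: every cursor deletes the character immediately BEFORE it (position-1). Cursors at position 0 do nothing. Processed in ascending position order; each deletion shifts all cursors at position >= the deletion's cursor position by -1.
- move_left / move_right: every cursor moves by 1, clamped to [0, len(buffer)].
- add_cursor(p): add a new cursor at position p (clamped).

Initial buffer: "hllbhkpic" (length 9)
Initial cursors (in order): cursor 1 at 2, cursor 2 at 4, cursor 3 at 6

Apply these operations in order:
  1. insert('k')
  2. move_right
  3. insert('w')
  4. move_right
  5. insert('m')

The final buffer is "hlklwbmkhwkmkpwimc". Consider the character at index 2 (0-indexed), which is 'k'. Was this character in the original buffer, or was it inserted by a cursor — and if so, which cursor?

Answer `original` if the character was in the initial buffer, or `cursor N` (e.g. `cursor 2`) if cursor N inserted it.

After op 1 (insert('k')): buffer="hlklbkhkkpic" (len 12), cursors c1@3 c2@6 c3@9, authorship ..1..2..3...
After op 2 (move_right): buffer="hlklbkhkkpic" (len 12), cursors c1@4 c2@7 c3@10, authorship ..1..2..3...
After op 3 (insert('w')): buffer="hlklwbkhwkkpwic" (len 15), cursors c1@5 c2@9 c3@13, authorship ..1.1.2.2.3.3..
After op 4 (move_right): buffer="hlklwbkhwkkpwic" (len 15), cursors c1@6 c2@10 c3@14, authorship ..1.1.2.2.3.3..
After op 5 (insert('m')): buffer="hlklwbmkhwkmkpwimc" (len 18), cursors c1@7 c2@12 c3@17, authorship ..1.1.12.2.23.3.3.
Authorship (.=original, N=cursor N): . . 1 . 1 . 1 2 . 2 . 2 3 . 3 . 3 .
Index 2: author = 1

Answer: cursor 1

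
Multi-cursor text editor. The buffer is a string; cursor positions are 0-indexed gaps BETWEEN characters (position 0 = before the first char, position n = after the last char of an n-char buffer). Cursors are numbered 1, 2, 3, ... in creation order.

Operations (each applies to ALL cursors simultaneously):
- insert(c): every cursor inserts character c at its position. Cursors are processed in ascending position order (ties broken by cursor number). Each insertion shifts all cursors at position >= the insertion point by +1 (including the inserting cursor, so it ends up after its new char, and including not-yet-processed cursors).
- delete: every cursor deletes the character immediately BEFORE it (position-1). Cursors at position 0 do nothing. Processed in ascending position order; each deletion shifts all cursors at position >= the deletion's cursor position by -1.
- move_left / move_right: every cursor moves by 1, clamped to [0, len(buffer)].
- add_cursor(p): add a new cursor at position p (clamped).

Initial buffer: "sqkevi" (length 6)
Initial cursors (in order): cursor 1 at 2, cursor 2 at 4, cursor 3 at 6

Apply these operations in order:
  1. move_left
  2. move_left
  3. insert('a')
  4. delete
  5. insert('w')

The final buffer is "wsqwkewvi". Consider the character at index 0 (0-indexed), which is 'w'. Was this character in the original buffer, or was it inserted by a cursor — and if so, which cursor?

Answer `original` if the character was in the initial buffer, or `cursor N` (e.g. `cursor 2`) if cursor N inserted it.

After op 1 (move_left): buffer="sqkevi" (len 6), cursors c1@1 c2@3 c3@5, authorship ......
After op 2 (move_left): buffer="sqkevi" (len 6), cursors c1@0 c2@2 c3@4, authorship ......
After op 3 (insert('a')): buffer="asqakeavi" (len 9), cursors c1@1 c2@4 c3@7, authorship 1..2..3..
After op 4 (delete): buffer="sqkevi" (len 6), cursors c1@0 c2@2 c3@4, authorship ......
After op 5 (insert('w')): buffer="wsqwkewvi" (len 9), cursors c1@1 c2@4 c3@7, authorship 1..2..3..
Authorship (.=original, N=cursor N): 1 . . 2 . . 3 . .
Index 0: author = 1

Answer: cursor 1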